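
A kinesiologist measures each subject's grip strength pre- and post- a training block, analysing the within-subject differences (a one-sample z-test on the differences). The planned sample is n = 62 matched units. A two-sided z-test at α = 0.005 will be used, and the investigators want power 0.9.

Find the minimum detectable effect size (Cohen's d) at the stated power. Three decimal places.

d ≈ 0.519

Need Φ(δ − 2.807) = 0.9, so δ = 2.807 + 1.282 = 4.089.
(Lower-tail contribution to power is negligible for δ > 0.)
δ = d·√n ⇒ d = δ/√n = 4.089/√62 = 0.5193.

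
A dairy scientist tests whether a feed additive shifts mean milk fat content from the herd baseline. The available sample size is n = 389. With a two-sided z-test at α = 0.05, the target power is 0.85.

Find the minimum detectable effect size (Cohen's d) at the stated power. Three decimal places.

d ≈ 0.152

Required noncentrality: δ = z_{0.025} + z_{0.15} = 1.960 + 1.036 = 2.996.
(Lower-tail contribution to power is negligible for δ > 0.)
δ = d·√n ⇒ d = δ/√n = 2.996/√389 = 0.1519.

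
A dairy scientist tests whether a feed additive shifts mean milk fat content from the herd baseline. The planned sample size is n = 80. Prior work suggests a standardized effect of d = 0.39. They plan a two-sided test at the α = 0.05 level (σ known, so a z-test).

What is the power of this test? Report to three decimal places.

Noncentrality parameter: δ = d·√n = 0.39 × √80 = 3.4883
Two-sided α = 0.05 → critical value z_{0.025} = 1.960.
Power = Φ(δ − 1.960) + Φ(−δ − 1.960) = Φ(1.528) + Φ(-5.448) = 0.9368 + 0.0000 = 0.9368.

Power ≈ 0.937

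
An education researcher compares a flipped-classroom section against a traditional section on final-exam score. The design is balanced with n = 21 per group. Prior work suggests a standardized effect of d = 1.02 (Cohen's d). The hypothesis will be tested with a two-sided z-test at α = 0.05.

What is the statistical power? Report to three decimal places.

Noncentrality parameter: δ = d·√(n/2) = 1.02 × √(21/2) = 3.3052
Critical value for a two-sided test at α = 0.05: z_{α/2} = 1.960.
Power = Φ(δ − 1.960) + Φ(−δ − 1.960) = Φ(1.345) + Φ(-5.265) = 0.9107 + 0.0000 = 0.9107.

Power ≈ 0.911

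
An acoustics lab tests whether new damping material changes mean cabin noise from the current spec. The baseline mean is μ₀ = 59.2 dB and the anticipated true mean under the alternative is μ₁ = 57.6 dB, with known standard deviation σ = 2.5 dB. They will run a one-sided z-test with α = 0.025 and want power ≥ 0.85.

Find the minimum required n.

n = 22

Standardized effect: d = |μ₁ − μ₀| / σ = |57.6 − 59.2| / 2.5 = 0.6400
For power 0.85 need Φ(δ − z_{0.025}) = 0.85, so δ = z_{0.025} + z_{0.15} = 1.960 + 1.036 = 2.996.
δ = d·√n ⇒ n = (δ/d)² = (2.996 / 0.6400)² = 21.92.
Rounding up, n = 22.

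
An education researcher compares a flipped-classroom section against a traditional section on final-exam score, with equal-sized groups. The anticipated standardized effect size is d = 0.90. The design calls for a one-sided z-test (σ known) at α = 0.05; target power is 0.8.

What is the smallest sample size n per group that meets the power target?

For power 0.8 need Φ(δ − z_{0.05}) = 0.8, so δ = z_{0.05} + z_{0.20} = 1.645 + 0.842 = 2.486.
δ = d·√(n/2) ⇒ n = 2(δ/d)² = 2 × (2.486 / 0.90)² = 15.27.
Round up to the next whole unit.

n = 16 per group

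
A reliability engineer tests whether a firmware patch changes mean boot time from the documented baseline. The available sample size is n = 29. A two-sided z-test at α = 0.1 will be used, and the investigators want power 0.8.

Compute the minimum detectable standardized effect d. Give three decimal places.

Need Φ(δ − 1.645) = 0.8, so δ = 1.645 + 0.842 = 2.486.
(Lower-tail contribution to power is negligible for δ > 0.)
δ = d·√n ⇒ d = δ/√n = 2.486/√29 = 0.4617.

d ≈ 0.462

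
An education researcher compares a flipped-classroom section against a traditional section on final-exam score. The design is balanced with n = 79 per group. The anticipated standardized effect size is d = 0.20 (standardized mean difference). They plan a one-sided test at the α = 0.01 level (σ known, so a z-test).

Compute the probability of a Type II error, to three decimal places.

Noncentrality parameter: δ = d·√(n/2) = 0.20 × √(79/2) = 1.2570
One-sided α = 0.01 → critical value z_{0.01} = 2.326.
Power = Φ(δ − 2.326) = Φ(-1.069) = 0.1425.
Type II error: β = 1 − power = 1 − 0.1425 = 0.8575.

β ≈ 0.858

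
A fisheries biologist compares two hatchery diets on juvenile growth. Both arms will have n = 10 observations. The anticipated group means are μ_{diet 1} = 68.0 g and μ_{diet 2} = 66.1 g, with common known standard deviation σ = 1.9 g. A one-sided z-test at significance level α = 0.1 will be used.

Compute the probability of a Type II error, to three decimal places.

Standardized effect: d = |μ_{diet 1} − μ_{diet 2}| / σ = |68.0 − 66.1| / 1.9 = 1.0000
Noncentrality parameter: δ = d·√(n/2) = 1.0000 × √(10/2) = 2.2361
Critical value for a one-sided test at α = 0.1: z_α = 1.282.
Power = P(Z > 1.282 − δ) = Φ(0.955) = 0.8301.
Type II error: β = 1 − power = 1 − 0.8301 = 0.1699.

β ≈ 0.170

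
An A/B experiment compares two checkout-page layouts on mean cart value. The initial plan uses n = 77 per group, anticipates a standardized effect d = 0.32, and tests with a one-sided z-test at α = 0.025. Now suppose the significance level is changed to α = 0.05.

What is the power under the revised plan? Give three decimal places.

δ = d·√(n/2) = 0.32 × √(77/2) = 1.9855 (unchanged). New critical value: z_{0.05} = 1.645.
Revised power = P(Z > 1.645 − δ) = Φ(0.341) = 0.6333.

Power ≈ 0.633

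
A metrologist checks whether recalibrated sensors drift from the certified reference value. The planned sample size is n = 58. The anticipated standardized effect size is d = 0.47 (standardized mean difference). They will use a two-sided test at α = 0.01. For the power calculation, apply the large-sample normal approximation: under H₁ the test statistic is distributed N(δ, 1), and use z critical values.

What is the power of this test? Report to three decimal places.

Noncentrality parameter: δ = d·√n = 0.47 × √58 = 3.5794
Two-sided α = 0.01 → critical value z_{0.005} = 2.576.
Power = Φ(δ − 2.576) + Φ(−δ − 2.576) = Φ(1.004) + Φ(-6.155) = 0.8422 + 0.0000 = 0.8422.

Power ≈ 0.842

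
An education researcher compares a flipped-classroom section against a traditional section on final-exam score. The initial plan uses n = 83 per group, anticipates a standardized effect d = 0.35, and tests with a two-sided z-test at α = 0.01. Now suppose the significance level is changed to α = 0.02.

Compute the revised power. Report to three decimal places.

δ = d·√(n/2) = 0.35 × √(83/2) = 2.2547 (unchanged). New critical value: z_{0.01} = 2.326.
Revised power = Φ(δ − 2.326) + Φ(−δ − 2.326) = Φ(-0.072) + Φ(-4.581) = 0.4714 + 0.0000 = 0.4715.

Power ≈ 0.471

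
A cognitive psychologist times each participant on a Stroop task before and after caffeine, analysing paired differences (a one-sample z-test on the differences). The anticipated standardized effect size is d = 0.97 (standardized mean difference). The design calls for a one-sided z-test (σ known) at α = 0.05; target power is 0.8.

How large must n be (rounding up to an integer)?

n = 7

Set Φ(δ − 1.645) = 0.8; then δ − 1.645 = Φ⁻¹(0.8) = 0.842, giving δ = 2.486.
δ = d·√n ⇒ n = (δ/d)² = (2.486 / 0.97)² = 6.57.
Round up to the next whole unit.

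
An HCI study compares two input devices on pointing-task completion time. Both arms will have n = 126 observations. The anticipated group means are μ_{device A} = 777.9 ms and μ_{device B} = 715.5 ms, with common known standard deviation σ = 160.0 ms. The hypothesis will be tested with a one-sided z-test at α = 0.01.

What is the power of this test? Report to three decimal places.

Standardized effect: d = |μ_{device A} − μ_{device B}| / σ = |777.9 − 715.5| / 160.0 = 0.3900
Noncentrality parameter: λ = d·√(n/2) = 0.3900 × √(126/2) = 3.0955
One-sided α = 0.01 → critical value z_{0.01} = 2.326.
Power = Φ(λ − 2.326) = Φ(0.769) = 0.7791.

Power ≈ 0.779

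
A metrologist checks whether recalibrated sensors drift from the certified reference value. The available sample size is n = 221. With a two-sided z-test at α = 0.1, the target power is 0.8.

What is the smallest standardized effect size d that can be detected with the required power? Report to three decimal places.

Required noncentrality: δ = z_{0.05} + z_{0.20} = 1.645 + 0.842 = 2.486.
(The second rejection-region term Φ(−δ − z_{α/2}) is negligible and dropped.)
δ = d·√n ⇒ d = δ/√n = 2.486/√221 = 0.1673.

d ≈ 0.167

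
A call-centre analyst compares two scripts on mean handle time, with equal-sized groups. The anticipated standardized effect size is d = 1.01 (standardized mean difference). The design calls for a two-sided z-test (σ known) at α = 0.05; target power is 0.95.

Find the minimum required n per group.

Set Φ(δ − 1.960) = 0.95; then δ − 1.960 = Φ⁻¹(0.95) = 1.645, giving δ = 3.605.
(The Φ(−δ − z_{α/2}) term is vanishingly small for δ > 0 and is dropped in the standard sample-size formula.)
δ = d·√(n/2) ⇒ n = 2(δ/d)² = 2 × (3.605 / 1.01)² = 25.48.
Round up to the next whole unit.

n = 26 per group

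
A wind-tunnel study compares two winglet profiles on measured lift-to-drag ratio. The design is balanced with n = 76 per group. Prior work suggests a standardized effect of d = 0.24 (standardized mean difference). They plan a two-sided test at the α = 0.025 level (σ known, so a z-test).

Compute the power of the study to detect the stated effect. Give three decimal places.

Power ≈ 0.223

Noncentrality parameter: δ = d·√(n/2) = 0.24 × √(76/2) = 1.4795
Critical value for a two-sided test at α = 0.025: z_{α/2} = 2.241.
Power = Φ(δ − 2.241) + Φ(−δ − 2.241) = Φ(-0.762) + Φ(-3.721) = 0.2230 + 0.0001 = 0.2231.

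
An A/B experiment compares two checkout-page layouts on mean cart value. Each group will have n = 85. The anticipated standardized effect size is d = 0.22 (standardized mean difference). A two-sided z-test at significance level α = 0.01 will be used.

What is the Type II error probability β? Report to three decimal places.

β ≈ 0.873

Noncentrality parameter: δ = d·√(n/2) = 0.22 × √(85/2) = 1.4342
Critical value for a two-sided test at α = 0.01: z_{α/2} = 2.576.
Power = Φ(δ − 2.576) + Φ(−δ − 2.576) = Φ(-1.142) + Φ(-4.010) = 0.1268 + 0.0000 = 0.1268.
Type II error: β = 1 − power = 1 − 0.1268 = 0.8732.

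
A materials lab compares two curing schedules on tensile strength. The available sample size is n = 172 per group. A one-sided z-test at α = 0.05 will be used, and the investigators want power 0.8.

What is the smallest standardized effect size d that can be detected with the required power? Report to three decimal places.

d ≈ 0.268

Required noncentrality: δ = z_{0.05} + z_{0.20} = 1.645 + 0.842 = 2.486.
δ = d·√(n/2) ⇒ d = δ/√(n/2) = 2.486/√(172/2) = 0.2681.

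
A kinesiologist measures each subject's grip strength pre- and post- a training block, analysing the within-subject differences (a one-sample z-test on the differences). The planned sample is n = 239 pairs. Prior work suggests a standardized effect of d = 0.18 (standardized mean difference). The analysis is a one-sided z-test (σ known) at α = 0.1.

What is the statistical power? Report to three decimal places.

Power ≈ 0.933

Noncentrality parameter: δ = d·√n = 0.18 × √239 = 2.7827
Critical value for a one-sided test at α = 0.1: z_α = 1.282.
Power = P(Z > 1.282 − δ) = Φ(1.501) = 0.9333.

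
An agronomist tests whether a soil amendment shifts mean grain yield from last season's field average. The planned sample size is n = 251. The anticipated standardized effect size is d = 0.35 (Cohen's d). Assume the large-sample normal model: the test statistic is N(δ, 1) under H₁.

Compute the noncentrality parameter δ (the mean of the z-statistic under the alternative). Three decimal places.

δ = d·√n = 0.35 × √251 = 5.5450

δ ≈ 5.545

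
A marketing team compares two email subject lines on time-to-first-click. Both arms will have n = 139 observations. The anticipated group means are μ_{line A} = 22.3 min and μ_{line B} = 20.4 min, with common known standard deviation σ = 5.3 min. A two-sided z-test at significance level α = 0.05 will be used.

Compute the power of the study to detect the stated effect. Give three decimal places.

Standardized effect: d = |μ_{line A} − μ_{line B}| / σ = |22.3 − 20.4| / 5.3 = 0.3585
Noncentrality parameter: δ = d·√(n/2) = 0.3585 × √(139/2) = 2.9886
Two-sided α = 0.05 → critical value z_{0.025} = 1.960.
Power = Φ(δ − 1.960) + Φ(−δ − 1.960) = Φ(1.029) + Φ(-4.949) = 0.8482 + 0.0000 = 0.8482.

Power ≈ 0.848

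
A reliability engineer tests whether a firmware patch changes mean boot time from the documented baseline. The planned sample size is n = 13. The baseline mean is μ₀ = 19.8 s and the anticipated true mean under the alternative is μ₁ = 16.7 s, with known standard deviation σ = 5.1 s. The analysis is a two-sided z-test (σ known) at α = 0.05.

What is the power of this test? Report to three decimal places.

Power ≈ 0.592

Standardized effect: d = |μ₁ − μ₀| / σ = |16.7 − 19.8| / 5.1 = 0.6078
Noncentrality parameter: δ = d·√n = 0.6078 × √13 = 2.1916
Two-sided α = 0.05 → critical value z_{0.025} = 1.960.
Power = Φ(δ − 1.960) + Φ(−δ − 1.960) = Φ(0.232) + Φ(-4.152) = 0.5916 + 0.0000 = 0.5916.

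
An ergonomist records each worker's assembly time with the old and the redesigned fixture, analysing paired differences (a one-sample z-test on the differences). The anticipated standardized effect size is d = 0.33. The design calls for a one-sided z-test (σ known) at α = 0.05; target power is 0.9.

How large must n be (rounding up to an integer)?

n = 79

For power 0.9 need Φ(δ − z_{0.05}) = 0.9, so δ = z_{0.05} + z_{0.10} = 1.645 + 1.282 = 2.926.
δ = d·√n ⇒ n = (δ/d)² = (2.926 / 0.33)² = 78.64.
Rounding up, n = 79.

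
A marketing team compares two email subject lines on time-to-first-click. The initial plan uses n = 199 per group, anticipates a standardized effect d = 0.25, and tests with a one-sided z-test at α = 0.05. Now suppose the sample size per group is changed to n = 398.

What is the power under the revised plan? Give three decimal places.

Power ≈ 0.970

With n = 398 per group: δ = d·√(n/2) = 0.25 × √(398/2) = 3.5267. Critical value z_{0.05} = 1.645.
Revised power = P(Z > 1.645 − δ) = Φ(1.882) = 0.9701.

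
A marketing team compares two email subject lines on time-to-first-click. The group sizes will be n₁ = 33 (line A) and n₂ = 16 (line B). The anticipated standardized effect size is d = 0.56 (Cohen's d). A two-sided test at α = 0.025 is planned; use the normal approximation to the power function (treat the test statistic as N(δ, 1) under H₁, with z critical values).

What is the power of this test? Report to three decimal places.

Noncentrality parameter: δ = d / √(1/n₁ + 1/n₂) = 0.56 / √(1/33 + 1/16) = 1.8383
Critical value for a two-sided test at α = 0.025: z_{α/2} = 2.241.
Power = Φ(δ − 2.241) + Φ(−δ − 2.241) = Φ(-0.403) + Φ(-4.080) = 0.3434 + 0.0000 = 0.3434.

Power ≈ 0.343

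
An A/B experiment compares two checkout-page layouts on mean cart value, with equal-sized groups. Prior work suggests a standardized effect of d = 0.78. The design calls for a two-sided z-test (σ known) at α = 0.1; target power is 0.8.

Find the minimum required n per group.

n = 21 per group

For power 0.8 need Φ(δ − z_{0.05}) = 0.8, so δ = z_{0.05} + z_{0.20} = 1.645 + 0.842 = 2.486.
(For δ > 0 the lower-tail rejection region contributes negligibly to power, so the one-term inversion is standard.)
δ = d·√(n/2) ⇒ n = 2(δ/d)² = 2 × (2.486 / 0.78)² = 20.32.
Rounding up, n = 21 per group.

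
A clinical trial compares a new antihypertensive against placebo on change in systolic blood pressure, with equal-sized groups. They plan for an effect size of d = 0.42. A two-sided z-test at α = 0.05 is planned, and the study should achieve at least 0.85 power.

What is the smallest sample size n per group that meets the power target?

For power 0.85 need Φ(δ − z_{0.025}) = 0.85, so δ = z_{0.025} + z_{0.15} = 1.960 + 1.036 = 2.996.
(Ignoring the negligible lower-tail rejection probability gives the usual closed-form inversion.)
δ = d·√(n/2) ⇒ n = 2(δ/d)² = 2 × (2.996 / 0.42)² = 101.80.
Round up to the next whole unit.

n = 102 per group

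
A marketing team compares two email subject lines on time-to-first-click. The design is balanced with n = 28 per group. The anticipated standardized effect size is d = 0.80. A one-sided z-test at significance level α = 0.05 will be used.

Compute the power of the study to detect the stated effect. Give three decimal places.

Noncentrality parameter: δ = d·√(n/2) = 0.80 × √(28/2) = 2.9933
One-sided α = 0.05 → critical value z_{0.05} = 1.645.
Power = Φ(δ − 1.645) = Φ(1.348) = 0.9112.

Power ≈ 0.911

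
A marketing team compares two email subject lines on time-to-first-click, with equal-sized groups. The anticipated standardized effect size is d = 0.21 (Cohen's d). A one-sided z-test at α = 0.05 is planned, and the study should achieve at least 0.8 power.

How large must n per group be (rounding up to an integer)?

Set Φ(δ − 1.645) = 0.8; then δ − 1.645 = Φ⁻¹(0.8) = 0.842, giving δ = 2.486.
δ = d·√(n/2) ⇒ n = 2(δ/d)² = 2 × (2.486 / 0.21)² = 280.39.
Rounding up, n = 281 per group.

n = 281 per group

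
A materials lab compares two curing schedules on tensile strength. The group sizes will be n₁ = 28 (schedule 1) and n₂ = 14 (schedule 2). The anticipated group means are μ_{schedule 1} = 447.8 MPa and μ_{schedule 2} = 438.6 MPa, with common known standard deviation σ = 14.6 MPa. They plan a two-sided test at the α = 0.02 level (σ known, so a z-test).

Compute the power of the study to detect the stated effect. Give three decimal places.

Power ≈ 0.344

Standardized effect: d = |μ_{schedule 1} − μ_{schedule 2}| / σ = |447.8 − 438.6| / 14.6 = 0.6301
Noncentrality parameter: δ = d / √(1/n₁ + 1/n₂) = 0.6301 / √(1/28 + 1/14) = 1.9251
Critical value for a two-sided test at α = 0.02: z_{α/2} = 2.326.
Power = Φ(δ − 2.326) + Φ(−δ − 2.326) = Φ(-0.401) + Φ(-4.251) = 0.3441 + 0.0000 = 0.3441.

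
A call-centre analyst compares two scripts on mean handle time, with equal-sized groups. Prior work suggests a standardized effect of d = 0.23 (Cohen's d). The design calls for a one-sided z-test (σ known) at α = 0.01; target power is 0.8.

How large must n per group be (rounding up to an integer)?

For power 0.8 need Φ(δ − z_{0.01}) = 0.8, so δ = z_{0.01} + z_{0.20} = 2.326 + 0.842 = 3.168.
δ = d·√(n/2) ⇒ n = 2(δ/d)² = 2 × (3.168 / 0.23)² = 379.43.
Rounding up, n = 380 per group.

n = 380 per group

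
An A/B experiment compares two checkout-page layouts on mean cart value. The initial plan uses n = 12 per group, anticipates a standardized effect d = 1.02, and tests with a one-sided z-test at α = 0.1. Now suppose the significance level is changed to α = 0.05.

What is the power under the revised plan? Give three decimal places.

Power ≈ 0.803

δ = d·√(n/2) = 1.02 × √(12/2) = 2.4985 (unchanged). New critical value: z_{0.05} = 1.645.
Revised power = P(Z > 1.645 − δ) = Φ(0.854) = 0.8033.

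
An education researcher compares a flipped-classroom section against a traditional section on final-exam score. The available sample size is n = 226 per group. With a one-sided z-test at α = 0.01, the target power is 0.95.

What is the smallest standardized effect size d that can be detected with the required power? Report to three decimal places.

Need Φ(δ − 2.326) = 0.95, so δ = 2.326 + 1.645 = 3.971.
δ = d·√(n/2) ⇒ d = δ/√(n/2) = 3.971/√(226/2) = 0.3736.

d ≈ 0.374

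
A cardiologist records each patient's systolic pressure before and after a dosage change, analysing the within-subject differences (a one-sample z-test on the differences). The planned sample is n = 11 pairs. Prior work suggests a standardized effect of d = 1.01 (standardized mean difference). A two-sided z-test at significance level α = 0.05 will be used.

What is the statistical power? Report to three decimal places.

Power ≈ 0.918

Noncentrality parameter: δ = d·√n = 1.01 × √11 = 3.3498
Critical value for a two-sided test at α = 0.05: z_{α/2} = 1.960.
Power = Φ(δ − 1.960) + Φ(−δ − 1.960) = Φ(1.390) + Φ(-5.310) = 0.9177 + 0.0000 = 0.9177.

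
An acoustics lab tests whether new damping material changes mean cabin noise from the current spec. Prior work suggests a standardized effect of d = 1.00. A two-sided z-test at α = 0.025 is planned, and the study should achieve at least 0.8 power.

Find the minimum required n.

n = 10

For power 0.8 need Φ(δ − z_{0.0125}) = 0.8, so δ = z_{0.0125} + z_{0.20} = 2.241 + 0.842 = 3.083.
(For δ > 0 the lower-tail rejection region contributes negligibly to power, so the one-term inversion is standard.)
δ = d·√n ⇒ n = (δ/d)² = (3.083 / 1.00)² = 9.51.
Rounding up, n = 10.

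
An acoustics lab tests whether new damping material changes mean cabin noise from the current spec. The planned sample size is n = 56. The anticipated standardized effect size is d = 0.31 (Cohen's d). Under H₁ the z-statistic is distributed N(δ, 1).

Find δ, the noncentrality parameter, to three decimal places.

δ = d·√n = 0.31 × √56 = 2.3198

δ ≈ 2.320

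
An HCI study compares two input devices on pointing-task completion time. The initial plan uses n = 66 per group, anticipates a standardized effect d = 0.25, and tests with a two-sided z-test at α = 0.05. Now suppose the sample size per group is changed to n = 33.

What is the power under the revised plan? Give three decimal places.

Power ≈ 0.174

With n = 33 per group: δ = d·√(n/2) = 0.25 × √(33/2) = 1.0155. Critical value z_{0.025} = 1.960.
Revised power = Φ(δ − 1.960) + Φ(−δ − 1.960) = Φ(-0.944) + Φ(-2.975) = 0.1725 + 0.0015 = 0.1739.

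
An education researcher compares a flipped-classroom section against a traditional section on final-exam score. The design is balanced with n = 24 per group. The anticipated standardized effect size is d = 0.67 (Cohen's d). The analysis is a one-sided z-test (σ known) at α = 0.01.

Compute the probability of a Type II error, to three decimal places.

Noncentrality parameter: δ = d·√(n/2) = 0.67 × √(24/2) = 2.3209
Critical value for a one-sided test at α = 0.01: z_α = 2.326.
Power = P(Z > 2.326 − δ) = Φ(-0.005) = 0.4978.
Type II error: β = 1 − power = 1 − 0.4978 = 0.5022.

β ≈ 0.502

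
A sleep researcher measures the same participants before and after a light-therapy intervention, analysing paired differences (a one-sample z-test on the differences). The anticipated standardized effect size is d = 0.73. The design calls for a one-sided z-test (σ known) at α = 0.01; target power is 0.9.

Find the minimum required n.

n = 25

For power 0.9 need Φ(δ − z_{0.01}) = 0.9, so δ = z_{0.01} + z_{0.10} = 2.326 + 1.282 = 3.608.
δ = d·√n ⇒ n = (δ/d)² = (3.608 / 0.73)² = 24.43.
Round up to the next whole unit.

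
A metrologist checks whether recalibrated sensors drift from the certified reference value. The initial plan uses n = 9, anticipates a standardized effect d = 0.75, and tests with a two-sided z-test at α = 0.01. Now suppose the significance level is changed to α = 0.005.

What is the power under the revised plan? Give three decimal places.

Power ≈ 0.289

δ = d·√n = 0.75 × √9 = 2.2500 (unchanged). New critical value: z_{0.0025} = 2.807.
Revised power = Φ(δ − 2.807) + Φ(−δ − 2.807) = Φ(-0.557) + Φ(-5.057) = 0.2888 + 0.0000 = 0.2888.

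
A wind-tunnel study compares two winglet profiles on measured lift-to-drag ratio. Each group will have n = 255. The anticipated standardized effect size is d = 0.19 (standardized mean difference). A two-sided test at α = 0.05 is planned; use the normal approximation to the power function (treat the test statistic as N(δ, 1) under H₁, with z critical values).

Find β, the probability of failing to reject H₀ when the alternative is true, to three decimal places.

Noncentrality parameter: δ = d·√(n/2) = 0.19 × √(255/2) = 2.1454
Two-sided α = 0.05 → critical value z_{0.025} = 1.960.
Power = Φ(δ − 1.960) + Φ(−δ − 1.960) = Φ(0.185) + Φ(-4.105) = 0.5736 + 0.0000 = 0.5736.
Type II error: β = 1 − power = 1 − 0.5736 = 0.4264.

β ≈ 0.426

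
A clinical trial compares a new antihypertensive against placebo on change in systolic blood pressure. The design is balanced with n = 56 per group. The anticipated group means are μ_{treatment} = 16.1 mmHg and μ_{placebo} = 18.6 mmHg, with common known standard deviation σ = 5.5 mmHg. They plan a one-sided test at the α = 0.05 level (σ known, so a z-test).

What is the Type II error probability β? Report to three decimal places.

β ≈ 0.224

Standardized effect: d = |μ_{treatment} − μ_{placebo}| / σ = |16.1 − 18.6| / 5.5 = 0.4545
Noncentrality parameter: δ = d·√(n/2) = 0.4545 × √(56/2) = 2.4052
One-sided α = 0.05 → critical value z_{0.05} = 1.645.
Power = P(Z > 1.645 − δ) = Φ(0.760) = 0.7765.
Type II error: β = 1 − power = 1 − 0.7765 = 0.2235.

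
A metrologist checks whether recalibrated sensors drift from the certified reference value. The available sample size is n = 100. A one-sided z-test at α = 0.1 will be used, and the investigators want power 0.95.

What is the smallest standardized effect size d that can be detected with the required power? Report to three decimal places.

Need Φ(δ − 1.282) = 0.95, so δ = 1.282 + 1.645 = 2.926.
δ = d·√n ⇒ d = δ/√n = 2.926/√100 = 0.2926.

d ≈ 0.293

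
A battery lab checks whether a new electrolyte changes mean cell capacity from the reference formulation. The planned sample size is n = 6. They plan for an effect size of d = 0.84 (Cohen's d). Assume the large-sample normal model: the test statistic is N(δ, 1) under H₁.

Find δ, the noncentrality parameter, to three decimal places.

δ = d·√n = 0.84 × √6 = 2.0576

δ ≈ 2.058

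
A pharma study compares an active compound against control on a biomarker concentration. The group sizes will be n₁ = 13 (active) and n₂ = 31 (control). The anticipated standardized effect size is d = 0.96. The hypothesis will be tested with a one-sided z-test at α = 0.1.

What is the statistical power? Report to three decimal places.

Power ≈ 0.948

Noncentrality parameter: δ = d / √(1/n₁ + 1/n₂) = 0.96 / √(1/13 + 1/31) = 2.9053
Critical value for a one-sided test at α = 0.1: z_α = 1.282.
Power = P(Z > 1.282 − δ) = Φ(1.624) = 0.9478.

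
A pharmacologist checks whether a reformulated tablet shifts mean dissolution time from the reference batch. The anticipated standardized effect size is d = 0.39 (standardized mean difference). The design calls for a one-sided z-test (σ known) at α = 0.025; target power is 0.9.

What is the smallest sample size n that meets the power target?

n = 70

Set Φ(δ − 1.960) = 0.9; then δ − 1.960 = Φ⁻¹(0.9) = 1.282, giving δ = 3.242.
δ = d·√n ⇒ n = (δ/d)² = (3.242 / 0.39)² = 69.08.
Rounding up, n = 70.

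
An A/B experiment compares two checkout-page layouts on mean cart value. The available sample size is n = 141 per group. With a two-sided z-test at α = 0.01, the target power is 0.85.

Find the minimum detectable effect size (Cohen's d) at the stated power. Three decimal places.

d ≈ 0.430

Need Φ(δ − 2.576) = 0.85, so δ = 2.576 + 1.036 = 3.612.
(The second rejection-region term Φ(−δ − z_{α/2}) is negligible and dropped.)
δ = d·√(n/2) ⇒ d = δ/√(n/2) = 3.612/√(141/2) = 0.4302.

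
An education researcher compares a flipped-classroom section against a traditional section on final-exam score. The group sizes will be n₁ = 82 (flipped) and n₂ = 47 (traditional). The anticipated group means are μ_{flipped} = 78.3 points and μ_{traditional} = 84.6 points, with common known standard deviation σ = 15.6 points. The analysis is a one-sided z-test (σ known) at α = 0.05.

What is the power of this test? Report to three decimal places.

Power ≈ 0.713

Standardized effect: d = |μ_{flipped} − μ_{traditional}| / σ = |78.3 − 84.6| / 15.6 = 0.4038
Noncentrality parameter: λ = d / √(1/n₁ + 1/n₂) = 0.4038 / √(1/82 + 1/47) = 2.2074
One-sided α = 0.05 → critical value z_{0.05} = 1.645.
Power = Φ(λ − 1.645) = Φ(0.563) = 0.7131.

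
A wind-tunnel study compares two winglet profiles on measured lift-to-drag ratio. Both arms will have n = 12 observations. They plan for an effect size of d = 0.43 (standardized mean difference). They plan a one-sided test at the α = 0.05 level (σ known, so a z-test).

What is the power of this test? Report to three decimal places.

Noncentrality parameter: δ = d·√(n/2) = 0.43 × √(12/2) = 1.0533
One-sided α = 0.05 → critical value z_{0.05} = 1.645.
Power = Φ(δ − 1.645) = Φ(-0.592) = 0.2771.

Power ≈ 0.277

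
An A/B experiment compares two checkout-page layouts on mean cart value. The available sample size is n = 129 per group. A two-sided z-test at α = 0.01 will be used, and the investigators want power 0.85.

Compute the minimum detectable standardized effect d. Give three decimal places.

Need Φ(δ − 2.576) = 0.85, so δ = 2.576 + 1.036 = 3.612.
(Lower-tail contribution to power is negligible for δ > 0.)
δ = d·√(n/2) ⇒ d = δ/√(n/2) = 3.612/√(129/2) = 0.4498.

d ≈ 0.450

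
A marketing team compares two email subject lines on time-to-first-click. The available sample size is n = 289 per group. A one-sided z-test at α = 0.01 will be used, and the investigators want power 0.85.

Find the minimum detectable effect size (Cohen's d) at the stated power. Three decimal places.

d ≈ 0.280

Need Φ(δ − 2.326) = 0.85, so δ = 2.326 + 1.036 = 3.363.
δ = d·√(n/2) ⇒ d = δ/√(n/2) = 3.363/√(289/2) = 0.2797.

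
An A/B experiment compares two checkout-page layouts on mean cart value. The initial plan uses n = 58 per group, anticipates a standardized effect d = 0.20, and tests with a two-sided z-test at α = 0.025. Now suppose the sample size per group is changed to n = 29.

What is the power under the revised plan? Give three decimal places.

With n = 29 per group: δ = d·√(n/2) = 0.20 × √(29/2) = 0.7616. Critical value z_{0.0125} = 2.241.
Revised power = Φ(δ − 2.241) + Φ(−δ − 2.241) = Φ(-1.480) + Φ(-3.003) = 0.0695 + 0.0013 = 0.0708.

Power ≈ 0.071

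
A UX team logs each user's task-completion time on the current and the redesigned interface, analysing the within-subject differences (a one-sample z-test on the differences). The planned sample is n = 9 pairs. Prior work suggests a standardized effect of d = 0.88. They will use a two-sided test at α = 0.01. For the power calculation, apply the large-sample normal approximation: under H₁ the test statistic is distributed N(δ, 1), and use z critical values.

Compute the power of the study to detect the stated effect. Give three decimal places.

Noncentrality parameter: δ = d·√n = 0.88 × √9 = 2.6400
Critical value for a two-sided test at α = 0.01: z_{α/2} = 2.576.
Power = Φ(δ − 2.576) + Φ(−δ − 2.576) = Φ(0.064) + Φ(-5.216) = 0.5256 + 0.0000 = 0.5256.

Power ≈ 0.526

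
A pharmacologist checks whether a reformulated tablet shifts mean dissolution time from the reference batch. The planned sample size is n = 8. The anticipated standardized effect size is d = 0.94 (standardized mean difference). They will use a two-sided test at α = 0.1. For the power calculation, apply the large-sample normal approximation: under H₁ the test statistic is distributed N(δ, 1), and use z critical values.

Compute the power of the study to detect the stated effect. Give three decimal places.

Noncentrality parameter: δ = d·√n = 0.94 × √8 = 2.6587
Critical value for a two-sided test at α = 0.1: z_{α/2} = 1.645.
Power = Φ(δ − 1.645) + Φ(−δ − 1.645) = Φ(1.014) + Φ(-4.304) = 0.8447 + 0.0000 = 0.8447.

Power ≈ 0.845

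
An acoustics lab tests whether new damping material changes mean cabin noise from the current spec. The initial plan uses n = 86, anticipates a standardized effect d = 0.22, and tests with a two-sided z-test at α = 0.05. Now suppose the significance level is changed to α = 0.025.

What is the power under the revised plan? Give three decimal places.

Power ≈ 0.420

δ = d·√n = 0.22 × √86 = 2.0402 (unchanged). New critical value: z_{0.0125} = 2.241.
Revised power = Φ(δ − 2.241) + Φ(−δ − 2.241) = Φ(-0.201) + Φ(-4.282) = 0.4203 + 0.0000 = 0.4203.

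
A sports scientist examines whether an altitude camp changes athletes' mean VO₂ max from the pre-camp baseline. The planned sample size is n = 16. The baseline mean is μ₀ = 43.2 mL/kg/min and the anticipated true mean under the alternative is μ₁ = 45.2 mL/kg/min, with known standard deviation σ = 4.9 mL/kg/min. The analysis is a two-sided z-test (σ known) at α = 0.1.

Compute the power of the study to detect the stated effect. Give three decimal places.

Power ≈ 0.496

Standardized effect: d = |μ₁ − μ₀| / σ = |45.2 − 43.2| / 4.9 = 0.4082
Noncentrality parameter: δ = d·√n = 0.4082 × √16 = 1.6327
Two-sided α = 0.1 → critical value z_{0.05} = 1.645.
Power = Φ(δ − 1.645) + Φ(−δ − 1.645) = Φ(-0.012) + Φ(-3.278) = 0.4951 + 0.0005 = 0.4957.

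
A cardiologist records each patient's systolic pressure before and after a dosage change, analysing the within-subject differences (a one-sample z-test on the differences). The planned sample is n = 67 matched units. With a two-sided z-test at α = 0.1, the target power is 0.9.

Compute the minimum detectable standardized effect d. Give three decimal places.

Required noncentrality: δ = z_{0.05} + z_{0.10} = 1.645 + 1.282 = 2.926.
(Lower-tail contribution to power is negligible for δ > 0.)
δ = d·√n ⇒ d = δ/√n = 2.926/√67 = 0.3575.

d ≈ 0.358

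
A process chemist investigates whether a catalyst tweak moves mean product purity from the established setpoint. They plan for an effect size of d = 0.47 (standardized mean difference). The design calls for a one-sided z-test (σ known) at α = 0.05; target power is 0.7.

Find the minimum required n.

n = 22

Set Φ(δ − 1.645) = 0.7; then δ − 1.645 = Φ⁻¹(0.7) = 0.524, giving δ = 2.169.
δ = d·√n ⇒ n = (δ/d)² = (2.169 / 0.47)² = 21.30.
Round up to the next whole unit.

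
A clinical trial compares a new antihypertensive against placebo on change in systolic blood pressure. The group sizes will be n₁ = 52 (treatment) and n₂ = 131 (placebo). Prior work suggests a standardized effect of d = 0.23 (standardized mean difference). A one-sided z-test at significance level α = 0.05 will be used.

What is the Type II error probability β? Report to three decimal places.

Noncentrality parameter: δ = d / √(1/n₁ + 1/n₂) = 0.23 / √(1/52 + 1/131) = 1.4033
One-sided α = 0.05 → critical value z_{0.05} = 1.645.
Power = P(Z > 1.645 − δ) = Φ(-0.242) = 0.4045.
Type II error: β = 1 − power = 1 − 0.4045 = 0.5955.

β ≈ 0.595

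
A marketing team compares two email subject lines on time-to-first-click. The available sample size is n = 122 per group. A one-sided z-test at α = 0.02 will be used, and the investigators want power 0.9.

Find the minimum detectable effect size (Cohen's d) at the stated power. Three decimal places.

d ≈ 0.427

Need Φ(δ − 2.054) = 0.9, so δ = 2.054 + 1.282 = 3.335.
δ = d·√(n/2) ⇒ d = δ/√(n/2) = 3.335/√(122/2) = 0.4270.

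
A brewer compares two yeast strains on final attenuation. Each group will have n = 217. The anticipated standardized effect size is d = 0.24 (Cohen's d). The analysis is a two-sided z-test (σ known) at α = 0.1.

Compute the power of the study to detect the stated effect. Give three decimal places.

Power ≈ 0.804

Noncentrality parameter: δ = d·√(n/2) = 0.24 × √(217/2) = 2.4999
Critical value for a two-sided test at α = 0.1: z_{α/2} = 1.645.
Power = Φ(δ − 1.645) + Φ(−δ − 1.645) = Φ(0.855) + Φ(-4.145) = 0.8037 + 0.0000 = 0.8038.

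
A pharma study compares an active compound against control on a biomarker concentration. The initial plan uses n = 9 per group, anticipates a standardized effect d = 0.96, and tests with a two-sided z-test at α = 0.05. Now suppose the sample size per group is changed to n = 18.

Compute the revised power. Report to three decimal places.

With n = 18 per group: δ = d·√(n/2) = 0.96 × √(18/2) = 2.8800. Critical value z_{0.025} = 1.960.
Revised power = Φ(δ − 1.960) + Φ(−δ − 1.960) = Φ(0.920) + Φ(-4.840) = 0.8212 + 0.0000 = 0.8212.

Power ≈ 0.821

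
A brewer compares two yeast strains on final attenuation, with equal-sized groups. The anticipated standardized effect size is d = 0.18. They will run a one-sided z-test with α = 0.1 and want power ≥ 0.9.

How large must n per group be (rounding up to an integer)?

n = 406 per group

Set Φ(δ − 1.282) = 0.9; then δ − 1.282 = Φ⁻¹(0.9) = 1.282, giving δ = 2.563.
δ = d·√(n/2) ⇒ n = 2(δ/d)² = 2 × (2.563 / 0.18)² = 405.52.
Round up to the next whole unit.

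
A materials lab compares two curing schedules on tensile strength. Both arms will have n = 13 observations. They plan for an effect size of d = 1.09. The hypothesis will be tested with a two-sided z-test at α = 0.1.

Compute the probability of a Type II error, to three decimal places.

β ≈ 0.128

Noncentrality parameter: δ = d·√(n/2) = 1.09 × √(13/2) = 2.7790
Critical value for a two-sided test at α = 0.1: z_{α/2} = 1.645.
Power = Φ(δ − 1.645) + Φ(−δ − 1.645) = Φ(1.134) + Φ(-4.424) = 0.8716 + 0.0000 = 0.8716.
Type II error: β = 1 − power = 1 − 0.8716 = 0.1284.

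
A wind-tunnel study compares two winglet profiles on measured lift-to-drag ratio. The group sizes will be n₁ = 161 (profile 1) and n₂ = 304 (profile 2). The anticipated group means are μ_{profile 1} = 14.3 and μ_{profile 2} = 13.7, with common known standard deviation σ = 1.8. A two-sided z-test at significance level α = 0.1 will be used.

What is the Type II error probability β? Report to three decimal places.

β ≈ 0.038

Standardized effect: d = |μ_{profile 1} − μ_{profile 2}| / σ = |14.3 − 13.7| / 1.8 = 0.3333
Noncentrality parameter: δ = d / √(1/n₁ + 1/n₂) = 0.3333 / √(1/161 + 1/304) = 3.4198
Two-sided α = 0.1 → critical value z_{0.05} = 1.645.
Power = Φ(δ − 1.645) + Φ(−δ − 1.645) = Φ(1.775) + Φ(-5.065) = 0.9620 + 0.0000 = 0.9620.
Type II error: β = 1 − power = 1 − 0.9620 = 0.0380.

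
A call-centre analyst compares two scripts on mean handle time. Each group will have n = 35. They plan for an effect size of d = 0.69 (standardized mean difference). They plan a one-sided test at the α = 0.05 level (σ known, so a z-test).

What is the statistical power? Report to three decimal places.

Noncentrality parameter: δ = d·√(n/2) = 0.69 × √(35/2) = 2.8865
Critical value for a one-sided test at α = 0.05: z_α = 1.645.
Power = Φ(δ − 1.645) = Φ(1.242) = 0.8928.

Power ≈ 0.893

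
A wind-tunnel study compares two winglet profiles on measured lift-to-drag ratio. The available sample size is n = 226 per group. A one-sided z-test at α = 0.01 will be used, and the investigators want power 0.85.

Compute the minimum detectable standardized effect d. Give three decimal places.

Need Φ(δ − 2.326) = 0.85, so δ = 2.326 + 1.036 = 3.363.
δ = d·√(n/2) ⇒ d = δ/√(n/2) = 3.363/√(226/2) = 0.3163.

d ≈ 0.316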